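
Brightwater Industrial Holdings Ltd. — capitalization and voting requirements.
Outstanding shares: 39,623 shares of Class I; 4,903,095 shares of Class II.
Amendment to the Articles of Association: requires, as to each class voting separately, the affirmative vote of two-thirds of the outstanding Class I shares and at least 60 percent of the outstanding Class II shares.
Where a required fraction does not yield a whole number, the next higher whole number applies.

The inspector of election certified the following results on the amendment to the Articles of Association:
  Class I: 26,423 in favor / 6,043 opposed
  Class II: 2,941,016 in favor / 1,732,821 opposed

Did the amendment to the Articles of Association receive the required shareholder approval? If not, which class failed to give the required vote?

Class I: 2/3 of 39623 = 26415.33, rounded up to 26416; 26,416 required, 26,423 in favor — approved.
Class II: 3/5 of 4903095 = 2941857; 2,941,857 required, 2,941,016 in favor — not approved.

Not approved — the Class II shares did not give the required vote.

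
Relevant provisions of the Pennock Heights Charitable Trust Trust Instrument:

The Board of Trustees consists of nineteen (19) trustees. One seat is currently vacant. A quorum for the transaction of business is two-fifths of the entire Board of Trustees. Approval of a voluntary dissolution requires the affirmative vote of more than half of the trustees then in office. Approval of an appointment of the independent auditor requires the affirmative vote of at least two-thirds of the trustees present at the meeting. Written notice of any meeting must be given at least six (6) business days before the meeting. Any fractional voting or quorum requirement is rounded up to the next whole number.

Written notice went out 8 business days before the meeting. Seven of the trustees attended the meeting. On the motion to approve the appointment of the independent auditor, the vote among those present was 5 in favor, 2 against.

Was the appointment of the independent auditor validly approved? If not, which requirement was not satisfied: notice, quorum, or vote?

Notice: 8 business days given; 6 required (8 ≥ 6). Satisfied.
Quorum: 7 present; quorum is 8. Not satisfied.
Vote: the appointment of the independent auditor requires two-thirds of the trustees present (7). 2/3 of 7 = 4.67, rounded up to 5, so 5 affirmative votes are needed; 5 voted in favor. Satisfied. (Moot — without a quorum no business can be validly transacted.)

Invalid — quorum requirement not satisfied.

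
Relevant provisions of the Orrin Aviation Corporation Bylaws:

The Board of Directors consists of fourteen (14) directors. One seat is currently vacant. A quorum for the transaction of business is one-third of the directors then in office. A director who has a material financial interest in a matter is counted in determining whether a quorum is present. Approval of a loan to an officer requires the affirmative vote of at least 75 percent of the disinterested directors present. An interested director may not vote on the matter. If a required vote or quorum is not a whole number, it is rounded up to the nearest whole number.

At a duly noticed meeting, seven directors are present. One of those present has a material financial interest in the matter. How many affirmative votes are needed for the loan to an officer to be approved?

The loan to an officer requires three-fourths of the disinterested directors present (7 − 1 = 6).
3/4 of 6 = 4.50, rounded up to 5.

5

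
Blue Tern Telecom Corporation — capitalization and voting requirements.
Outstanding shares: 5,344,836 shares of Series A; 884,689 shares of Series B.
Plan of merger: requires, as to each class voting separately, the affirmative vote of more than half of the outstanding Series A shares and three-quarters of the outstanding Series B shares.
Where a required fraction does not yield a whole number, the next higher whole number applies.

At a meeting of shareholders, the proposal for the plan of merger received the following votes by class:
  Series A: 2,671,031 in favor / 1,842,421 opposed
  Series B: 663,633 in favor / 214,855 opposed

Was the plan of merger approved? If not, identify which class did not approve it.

Series A: a majority of 5344836 is 2672419; 2,672,419 required, 2,671,031 in favor — not approved.
Series B: 3/4 of 884689 = 663516.75, rounded up to 663517; 663,517 required, 663,633 in favor — approved.

Not approved — the Series A shares did not give the required vote.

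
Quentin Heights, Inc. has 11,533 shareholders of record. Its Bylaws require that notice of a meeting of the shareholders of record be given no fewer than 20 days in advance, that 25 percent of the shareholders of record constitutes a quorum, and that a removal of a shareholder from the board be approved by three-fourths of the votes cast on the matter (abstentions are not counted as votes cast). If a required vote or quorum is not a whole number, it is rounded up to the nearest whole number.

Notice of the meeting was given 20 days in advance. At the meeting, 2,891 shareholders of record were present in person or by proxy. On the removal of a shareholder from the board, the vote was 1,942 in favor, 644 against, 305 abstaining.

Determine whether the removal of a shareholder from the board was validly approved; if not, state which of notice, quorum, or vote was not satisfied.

Valid — all requirements satisfied.

Notice: 20 days given; 20 required. Satisfied.
Quorum: 25% of 11,533 = 2,883.25, rounded up to 2,884; 2,891 present. Satisfied.
Vote: requires three-fourths of the votes cast (2,891 − 305 abstaining = 2,586); 3/4 of 2586 = 1939.50, rounded up to 1940, so 1,940 needed; 1,942 in favor. Satisfied.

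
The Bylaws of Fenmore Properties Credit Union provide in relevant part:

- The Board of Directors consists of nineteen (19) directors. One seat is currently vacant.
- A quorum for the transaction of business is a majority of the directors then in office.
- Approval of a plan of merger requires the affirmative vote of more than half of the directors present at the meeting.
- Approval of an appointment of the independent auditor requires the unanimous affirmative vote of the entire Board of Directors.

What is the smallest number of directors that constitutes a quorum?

A majority of 18 is 10.

10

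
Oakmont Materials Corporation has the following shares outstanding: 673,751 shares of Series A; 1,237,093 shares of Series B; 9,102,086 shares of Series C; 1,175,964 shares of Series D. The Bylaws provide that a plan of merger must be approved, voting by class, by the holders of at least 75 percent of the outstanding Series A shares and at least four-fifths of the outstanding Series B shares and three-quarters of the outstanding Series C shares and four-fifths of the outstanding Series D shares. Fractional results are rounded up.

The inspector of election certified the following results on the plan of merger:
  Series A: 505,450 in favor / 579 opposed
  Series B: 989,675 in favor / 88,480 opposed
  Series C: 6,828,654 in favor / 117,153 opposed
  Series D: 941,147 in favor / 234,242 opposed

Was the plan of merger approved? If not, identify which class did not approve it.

Series A: 3/4 of 673751 = 505313.25, rounded up to 505314; 505,314 required, 505,450 in favor — approved.
Series B: 4/5 of 1237093 = 989674.40, rounded up to 989675; 989,675 required, 989,675 in favor — approved.
Series C: 3/4 of 9102086 = 6826564.50, rounded up to 6826565; 6,826,565 required, 6,828,654 in favor — approved.
Series D: 4/5 of 1175964 = 940771.20, rounded up to 940772; 940,772 required, 941,147 in favor — approved.

Approved — every class gave the required vote.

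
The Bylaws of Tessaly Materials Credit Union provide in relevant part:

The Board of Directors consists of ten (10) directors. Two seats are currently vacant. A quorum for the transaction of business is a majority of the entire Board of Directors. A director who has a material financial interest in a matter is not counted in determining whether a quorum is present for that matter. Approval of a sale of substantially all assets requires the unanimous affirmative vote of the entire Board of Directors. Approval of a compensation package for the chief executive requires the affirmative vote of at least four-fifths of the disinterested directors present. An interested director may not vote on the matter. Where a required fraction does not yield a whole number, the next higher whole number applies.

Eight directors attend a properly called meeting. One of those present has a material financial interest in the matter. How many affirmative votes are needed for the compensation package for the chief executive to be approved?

6

The compensation package for the chief executive requires four-fifths of the disinterested directors present (8 − 1 = 7).
4/5 of 7 = 5.60, rounded up to 6.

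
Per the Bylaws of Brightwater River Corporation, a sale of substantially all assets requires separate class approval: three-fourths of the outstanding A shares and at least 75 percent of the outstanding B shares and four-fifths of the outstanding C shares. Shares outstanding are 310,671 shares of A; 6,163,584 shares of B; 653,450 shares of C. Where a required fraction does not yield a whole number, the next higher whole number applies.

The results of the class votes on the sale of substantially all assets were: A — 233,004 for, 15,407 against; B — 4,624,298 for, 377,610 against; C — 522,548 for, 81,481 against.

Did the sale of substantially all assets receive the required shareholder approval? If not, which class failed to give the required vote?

Not approved — the C shares did not give the required vote.

A: 3/4 of 310671 = 233003.25, rounded up to 233004; 233,004 required, 233,004 in favor — approved.
B: 3/4 of 6163584 = 4622688; 4,622,688 required, 4,624,298 in favor — approved.
C: 4/5 of 653450 = 522760; 522,760 required, 522,548 in favor — not approved.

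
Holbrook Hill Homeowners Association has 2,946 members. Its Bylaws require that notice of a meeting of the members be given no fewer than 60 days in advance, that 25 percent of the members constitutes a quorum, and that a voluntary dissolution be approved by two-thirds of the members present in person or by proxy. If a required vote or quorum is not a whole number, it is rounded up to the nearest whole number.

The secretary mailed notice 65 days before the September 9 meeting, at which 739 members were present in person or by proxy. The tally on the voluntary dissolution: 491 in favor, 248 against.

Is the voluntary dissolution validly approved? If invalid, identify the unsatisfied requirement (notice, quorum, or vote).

Invalid — vote requirement not satisfied.

Notice: 65 days given; 60 required. Satisfied.
Quorum: 25% of 2,946 = 736.50, rounded up to 737; 739 present. Satisfied.
Vote: requires two-thirds of those present (739); 2/3 of 739 = 492.67, rounded up to 493, so 493 needed; 491 in favor. Not satisfied.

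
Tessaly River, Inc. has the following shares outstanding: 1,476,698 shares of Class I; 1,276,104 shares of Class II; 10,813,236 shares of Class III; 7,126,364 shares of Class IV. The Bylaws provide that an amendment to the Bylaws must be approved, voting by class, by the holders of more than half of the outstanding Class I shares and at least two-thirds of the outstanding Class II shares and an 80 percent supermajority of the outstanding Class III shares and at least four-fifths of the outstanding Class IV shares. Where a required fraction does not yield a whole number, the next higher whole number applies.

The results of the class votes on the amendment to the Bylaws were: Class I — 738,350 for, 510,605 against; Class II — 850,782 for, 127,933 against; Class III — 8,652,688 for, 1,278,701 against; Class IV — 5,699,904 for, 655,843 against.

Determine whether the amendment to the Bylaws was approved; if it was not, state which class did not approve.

Class I: a majority of 1476698 is 738350; 738,350 required, 738,350 in favor — approved.
Class II: 2/3 of 1276104 = 850736; 850,736 required, 850,782 in favor — approved.
Class III: 4/5 of 10813236 = 8650588.80, rounded up to 8650589; 8,650,589 required, 8,652,688 in favor — approved.
Class IV: 4/5 of 7126364 = 5701091.20, rounded up to 5701092; 5,701,092 required, 5,699,904 in favor — not approved.

Not approved — the Class IV shares did not give the required vote.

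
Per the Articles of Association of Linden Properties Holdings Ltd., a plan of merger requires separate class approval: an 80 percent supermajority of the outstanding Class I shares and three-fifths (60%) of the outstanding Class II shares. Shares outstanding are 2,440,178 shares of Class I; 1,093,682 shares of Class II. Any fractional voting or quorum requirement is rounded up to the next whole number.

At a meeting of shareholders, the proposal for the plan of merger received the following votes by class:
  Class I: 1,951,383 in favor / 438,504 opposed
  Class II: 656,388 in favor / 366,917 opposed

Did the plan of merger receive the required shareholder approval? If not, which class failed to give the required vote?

Not approved — the Class I shares did not give the required vote.

Class I: 4/5 of 2440178 = 1952142.40, rounded up to 1952143; 1,952,143 required, 1,951,383 in favor — not approved.
Class II: 3/5 of 1093682 = 656209.20, rounded up to 656210; 656,210 required, 656,388 in favor — approved.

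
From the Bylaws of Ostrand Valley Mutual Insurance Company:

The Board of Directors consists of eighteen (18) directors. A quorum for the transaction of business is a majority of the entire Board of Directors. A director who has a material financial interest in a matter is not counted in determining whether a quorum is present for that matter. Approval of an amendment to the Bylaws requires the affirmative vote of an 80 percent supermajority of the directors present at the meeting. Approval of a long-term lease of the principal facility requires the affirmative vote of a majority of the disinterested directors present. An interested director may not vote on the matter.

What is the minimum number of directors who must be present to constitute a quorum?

10

A majority of 18 is 10.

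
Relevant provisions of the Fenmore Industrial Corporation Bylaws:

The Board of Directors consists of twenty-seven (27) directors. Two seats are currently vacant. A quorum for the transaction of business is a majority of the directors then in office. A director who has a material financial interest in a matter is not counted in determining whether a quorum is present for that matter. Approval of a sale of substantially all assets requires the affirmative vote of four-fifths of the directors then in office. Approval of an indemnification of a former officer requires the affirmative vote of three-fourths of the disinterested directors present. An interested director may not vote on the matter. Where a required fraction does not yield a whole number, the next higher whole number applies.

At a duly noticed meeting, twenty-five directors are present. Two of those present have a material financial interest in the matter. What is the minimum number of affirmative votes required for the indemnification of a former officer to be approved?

18

The indemnification of a former officer requires three-fourths of the disinterested directors present (25 − 2 = 23).
3/4 of 23 = 17.25, rounded up to 18.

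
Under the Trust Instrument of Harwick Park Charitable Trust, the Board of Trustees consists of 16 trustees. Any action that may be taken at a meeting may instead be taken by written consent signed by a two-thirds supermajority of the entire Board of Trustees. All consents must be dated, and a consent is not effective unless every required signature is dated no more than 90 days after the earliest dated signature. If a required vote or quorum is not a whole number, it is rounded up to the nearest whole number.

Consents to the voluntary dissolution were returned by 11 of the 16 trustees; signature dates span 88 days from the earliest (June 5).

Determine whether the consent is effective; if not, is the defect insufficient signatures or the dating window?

Effective — both the signature and dating-window requirements are satisfied.

Signatures required: a two-thirds supermajority of 16 — 2/3 of 16 = 10.67, rounded up to 11, so 11 needed; 11 signed. Sufficient.
Dating window: the latest signature is 88 days after the earliest; the limit is 90 days. Within the window.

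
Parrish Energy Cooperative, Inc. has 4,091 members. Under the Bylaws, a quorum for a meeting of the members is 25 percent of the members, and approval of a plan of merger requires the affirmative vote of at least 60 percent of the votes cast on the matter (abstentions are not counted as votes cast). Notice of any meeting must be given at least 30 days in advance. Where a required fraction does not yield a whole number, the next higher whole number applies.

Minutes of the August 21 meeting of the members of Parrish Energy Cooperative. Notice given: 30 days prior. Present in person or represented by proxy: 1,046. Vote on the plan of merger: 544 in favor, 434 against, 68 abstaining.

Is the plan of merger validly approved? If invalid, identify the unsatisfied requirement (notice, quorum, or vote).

Invalid — vote requirement not satisfied.

Notice: 30 days given; 30 required. Satisfied.
Quorum: 25% of 4,091 = 1,022.75, rounded up to 1,023; 1,046 present. Satisfied.
Vote: requires three-fifths of the votes cast (1,046 − 68 abstaining = 978); 3/5 of 978 = 586.80, rounded up to 587, so 587 needed; 544 in favor. Not satisfied.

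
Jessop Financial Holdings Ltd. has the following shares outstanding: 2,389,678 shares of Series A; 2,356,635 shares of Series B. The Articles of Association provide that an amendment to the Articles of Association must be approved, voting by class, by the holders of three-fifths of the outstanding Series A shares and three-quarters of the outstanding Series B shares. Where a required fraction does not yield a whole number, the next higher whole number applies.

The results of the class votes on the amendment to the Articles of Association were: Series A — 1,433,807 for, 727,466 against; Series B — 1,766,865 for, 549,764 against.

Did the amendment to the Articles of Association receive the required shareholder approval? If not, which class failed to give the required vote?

Not approved — the Series B shares did not give the required vote.

Series A: 3/5 of 2389678 = 1433806.80, rounded up to 1433807; 1,433,807 required, 1,433,807 in favor — approved.
Series B: 3/4 of 2356635 = 1767476.25, rounded up to 1767477; 1,767,477 required, 1,766,865 in favor — not approved.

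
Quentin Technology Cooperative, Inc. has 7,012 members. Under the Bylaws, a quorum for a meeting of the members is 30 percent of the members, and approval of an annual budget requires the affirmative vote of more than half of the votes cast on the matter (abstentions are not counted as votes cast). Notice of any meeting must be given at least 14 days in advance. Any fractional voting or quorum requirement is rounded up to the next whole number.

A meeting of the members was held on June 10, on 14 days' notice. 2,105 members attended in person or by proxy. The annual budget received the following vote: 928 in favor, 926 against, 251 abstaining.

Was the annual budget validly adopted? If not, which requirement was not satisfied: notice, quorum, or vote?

Valid — all requirements satisfied.

Notice: 14 days given; 14 required. Satisfied.
Quorum: 30% of 7,012 = 2,103.60, rounded up to 2,104; 2,105 present. Satisfied.
Vote: requires a majority of the votes cast (2,105 − 251 abstaining = 1,854); a majority of 1854 is 928, so 928 needed; 928 in favor. Satisfied.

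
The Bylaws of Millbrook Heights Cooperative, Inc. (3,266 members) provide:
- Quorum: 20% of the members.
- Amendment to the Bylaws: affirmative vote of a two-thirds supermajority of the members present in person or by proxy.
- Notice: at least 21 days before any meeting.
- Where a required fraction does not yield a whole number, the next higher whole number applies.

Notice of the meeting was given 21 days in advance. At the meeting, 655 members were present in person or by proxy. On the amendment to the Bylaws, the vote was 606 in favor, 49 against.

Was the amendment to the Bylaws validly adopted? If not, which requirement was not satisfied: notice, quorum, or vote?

Valid — all requirements satisfied.

Notice: 21 days given; 21 required. Satisfied.
Quorum: 20% of 3,266 = 653.20, rounded up to 654; 655 present. Satisfied.
Vote: requires two-thirds of those present (655); 2/3 of 655 = 436.67, rounded up to 437, so 437 needed; 606 in favor. Satisfied.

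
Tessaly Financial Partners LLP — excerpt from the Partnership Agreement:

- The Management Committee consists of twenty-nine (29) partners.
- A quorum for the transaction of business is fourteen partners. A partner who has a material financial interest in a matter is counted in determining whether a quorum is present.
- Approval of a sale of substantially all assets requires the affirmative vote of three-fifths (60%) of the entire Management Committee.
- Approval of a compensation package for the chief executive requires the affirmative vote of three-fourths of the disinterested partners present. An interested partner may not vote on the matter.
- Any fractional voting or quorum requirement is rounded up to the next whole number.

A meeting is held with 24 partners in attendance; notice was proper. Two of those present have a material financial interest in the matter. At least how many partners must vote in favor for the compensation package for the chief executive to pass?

17

The compensation package for the chief executive requires three-fourths of the disinterested partners present (24 − 2 = 22).
3/4 of 22 = 16.50, rounded up to 17.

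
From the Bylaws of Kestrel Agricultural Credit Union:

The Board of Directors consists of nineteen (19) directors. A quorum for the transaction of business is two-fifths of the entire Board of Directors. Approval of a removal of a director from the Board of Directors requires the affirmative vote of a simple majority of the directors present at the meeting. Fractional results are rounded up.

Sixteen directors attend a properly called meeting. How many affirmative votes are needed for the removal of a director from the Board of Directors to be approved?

The removal of a director from the Board of Directors requires a majority of the directors present (16).
A majority of 16 is 9.

9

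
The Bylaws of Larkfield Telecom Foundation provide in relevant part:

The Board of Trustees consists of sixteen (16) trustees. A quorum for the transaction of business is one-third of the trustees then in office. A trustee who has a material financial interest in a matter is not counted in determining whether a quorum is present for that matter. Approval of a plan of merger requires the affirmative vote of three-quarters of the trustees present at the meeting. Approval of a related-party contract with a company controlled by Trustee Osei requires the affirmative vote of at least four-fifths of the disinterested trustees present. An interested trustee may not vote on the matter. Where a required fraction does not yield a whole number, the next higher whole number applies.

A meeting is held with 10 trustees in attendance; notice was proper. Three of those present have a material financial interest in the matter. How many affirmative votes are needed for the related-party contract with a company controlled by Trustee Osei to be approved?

The related-party contract with a company controlled by Trustee Osei requires four-fifths of the disinterested trustees present (10 − 3 = 7).
4/5 of 7 = 5.60, rounded up to 6.

6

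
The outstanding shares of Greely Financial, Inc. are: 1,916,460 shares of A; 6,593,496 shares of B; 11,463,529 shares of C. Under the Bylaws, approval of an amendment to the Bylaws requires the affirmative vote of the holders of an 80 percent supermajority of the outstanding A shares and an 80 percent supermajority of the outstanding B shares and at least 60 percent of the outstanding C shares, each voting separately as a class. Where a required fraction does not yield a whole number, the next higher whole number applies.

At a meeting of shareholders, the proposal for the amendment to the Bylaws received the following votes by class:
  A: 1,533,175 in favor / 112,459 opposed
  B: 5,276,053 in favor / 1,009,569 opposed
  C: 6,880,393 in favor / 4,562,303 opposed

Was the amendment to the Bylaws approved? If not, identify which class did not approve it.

A: 4/5 of 1916460 = 1533168; 1,533,168 required, 1,533,175 in favor — approved.
B: 4/5 of 6593496 = 5274796.80, rounded up to 5274797; 5,274,797 required, 5,276,053 in favor — approved.
C: 3/5 of 11463529 = 6878117.40, rounded up to 6878118; 6,878,118 required, 6,880,393 in favor — approved.

Approved — every class gave the required vote.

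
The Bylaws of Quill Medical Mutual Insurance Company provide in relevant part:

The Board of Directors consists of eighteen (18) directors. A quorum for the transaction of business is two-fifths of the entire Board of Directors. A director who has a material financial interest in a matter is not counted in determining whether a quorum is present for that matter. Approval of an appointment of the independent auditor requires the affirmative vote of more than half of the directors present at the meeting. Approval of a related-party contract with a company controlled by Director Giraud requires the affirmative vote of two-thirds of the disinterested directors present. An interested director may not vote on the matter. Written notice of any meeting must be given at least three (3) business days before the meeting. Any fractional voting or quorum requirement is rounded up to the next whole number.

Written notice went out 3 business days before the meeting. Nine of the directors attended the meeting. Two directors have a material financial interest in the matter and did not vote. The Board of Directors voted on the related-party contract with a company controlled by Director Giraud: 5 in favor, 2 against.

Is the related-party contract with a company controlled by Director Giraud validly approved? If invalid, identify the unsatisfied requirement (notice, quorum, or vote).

Notice: 3 business days given; 3 required (3 ≥ 3). Satisfied.
Quorum: 9 present, but the 2 interested directors do not count, leaving 7. Quorum is 8. Not satisfied.
Vote: the related-party contract with a company controlled by Director Giraud requires two-thirds of the disinterested directors present (9 − 2 = 7). 2/3 of 7 = 4.67, rounded up to 5, so 5 affirmative votes are needed; 5 voted in favor. Satisfied. (Moot — without a quorum no business can be validly transacted.)

Invalid — quorum requirement not satisfied.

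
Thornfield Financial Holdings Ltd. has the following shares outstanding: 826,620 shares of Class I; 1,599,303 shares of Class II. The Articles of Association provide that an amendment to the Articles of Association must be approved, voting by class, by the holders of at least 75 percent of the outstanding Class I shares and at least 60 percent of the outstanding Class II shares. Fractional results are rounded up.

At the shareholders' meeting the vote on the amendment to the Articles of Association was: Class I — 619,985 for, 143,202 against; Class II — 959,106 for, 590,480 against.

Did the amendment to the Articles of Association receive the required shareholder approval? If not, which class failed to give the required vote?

Class I: 3/4 of 826620 = 619965; 619,965 required, 619,985 in favor — approved.
Class II: 3/5 of 1599303 = 959581.80, rounded up to 959582; 959,582 required, 959,106 in favor — not approved.

Not approved — the Class II shares did not give the required vote.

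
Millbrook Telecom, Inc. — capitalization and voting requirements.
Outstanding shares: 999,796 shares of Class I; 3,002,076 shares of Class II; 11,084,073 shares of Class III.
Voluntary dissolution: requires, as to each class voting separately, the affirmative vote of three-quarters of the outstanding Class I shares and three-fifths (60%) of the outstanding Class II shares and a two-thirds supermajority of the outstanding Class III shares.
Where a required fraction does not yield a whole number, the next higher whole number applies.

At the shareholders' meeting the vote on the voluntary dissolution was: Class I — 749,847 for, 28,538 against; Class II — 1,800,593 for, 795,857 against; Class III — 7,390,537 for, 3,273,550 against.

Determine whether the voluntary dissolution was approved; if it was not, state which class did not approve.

Class I: 3/4 of 999796 = 749847; 749,847 required, 749,847 in favor — approved.
Class II: 3/5 of 3002076 = 1801245.60, rounded up to 1801246; 1,801,246 required, 1,800,593 in favor — not approved.
Class III: 2/3 of 11084073 = 7389382; 7,389,382 required, 7,390,537 in favor — approved.

Not approved — the Class II shares did not give the required vote.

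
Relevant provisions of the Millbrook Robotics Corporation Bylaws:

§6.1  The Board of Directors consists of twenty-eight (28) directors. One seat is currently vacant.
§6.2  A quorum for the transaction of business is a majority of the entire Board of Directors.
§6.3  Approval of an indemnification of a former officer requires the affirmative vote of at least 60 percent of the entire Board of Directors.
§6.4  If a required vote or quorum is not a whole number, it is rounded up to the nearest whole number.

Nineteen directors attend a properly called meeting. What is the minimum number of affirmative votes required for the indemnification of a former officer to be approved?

17

The indemnification of a former officer requires three-fifths of the entire Board of Directors (28).
3/5 of 28 = 16.80, rounded up to 17.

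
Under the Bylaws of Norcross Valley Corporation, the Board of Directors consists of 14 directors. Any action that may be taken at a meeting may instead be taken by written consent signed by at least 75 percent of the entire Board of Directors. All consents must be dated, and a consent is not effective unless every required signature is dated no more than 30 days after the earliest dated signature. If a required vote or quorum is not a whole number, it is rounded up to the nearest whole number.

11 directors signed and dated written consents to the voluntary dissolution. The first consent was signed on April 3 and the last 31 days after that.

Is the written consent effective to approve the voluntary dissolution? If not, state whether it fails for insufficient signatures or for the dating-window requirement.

Signatures required: at least 75 percent of 14 — 3/4 of 14 = 10.50, rounded up to 11, so 11 needed; 11 signed. Sufficient.
Dating window: the latest signature is 31 days after the earliest; the limit is 30 days. Outside the window.

Not effective — dating-window requirement not satisfied.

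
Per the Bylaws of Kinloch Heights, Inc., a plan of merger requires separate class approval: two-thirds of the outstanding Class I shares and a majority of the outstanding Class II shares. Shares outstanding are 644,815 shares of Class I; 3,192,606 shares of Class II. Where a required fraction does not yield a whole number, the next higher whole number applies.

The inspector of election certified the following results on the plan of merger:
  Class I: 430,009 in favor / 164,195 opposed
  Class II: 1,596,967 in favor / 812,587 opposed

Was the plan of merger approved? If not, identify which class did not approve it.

Class I: 2/3 of 644815 = 429876.67, rounded up to 429877; 429,877 required, 430,009 in favor — approved.
Class II: a majority of 3192606 is 1596304; 1,596,304 required, 1,596,967 in favor — approved.

Approved — every class gave the required vote.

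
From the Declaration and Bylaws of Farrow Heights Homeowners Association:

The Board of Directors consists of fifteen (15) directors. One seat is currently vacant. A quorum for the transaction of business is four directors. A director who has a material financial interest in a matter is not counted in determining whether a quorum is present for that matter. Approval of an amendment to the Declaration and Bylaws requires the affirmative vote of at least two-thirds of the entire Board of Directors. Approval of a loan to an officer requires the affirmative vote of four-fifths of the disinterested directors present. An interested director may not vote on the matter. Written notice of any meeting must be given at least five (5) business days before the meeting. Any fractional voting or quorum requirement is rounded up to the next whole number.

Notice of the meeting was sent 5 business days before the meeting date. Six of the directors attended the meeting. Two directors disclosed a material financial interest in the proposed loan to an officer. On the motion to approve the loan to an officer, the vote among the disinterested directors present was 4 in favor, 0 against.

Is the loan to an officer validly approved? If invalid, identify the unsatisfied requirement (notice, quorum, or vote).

Notice: 5 business days given; 5 required (5 ≥ 5). Satisfied.
Quorum: 6 present, but the 2 interested directors do not count, leaving 4. Quorum is 4. Satisfied.
Vote: the loan to an officer requires four-fifths of the disinterested directors present (6 − 2 = 4). 4/5 of 4 = 3.20, rounded up to 4, so 4 affirmative votes are needed; 4 voted in favor. Satisfied.

Valid — all requirements satisfied.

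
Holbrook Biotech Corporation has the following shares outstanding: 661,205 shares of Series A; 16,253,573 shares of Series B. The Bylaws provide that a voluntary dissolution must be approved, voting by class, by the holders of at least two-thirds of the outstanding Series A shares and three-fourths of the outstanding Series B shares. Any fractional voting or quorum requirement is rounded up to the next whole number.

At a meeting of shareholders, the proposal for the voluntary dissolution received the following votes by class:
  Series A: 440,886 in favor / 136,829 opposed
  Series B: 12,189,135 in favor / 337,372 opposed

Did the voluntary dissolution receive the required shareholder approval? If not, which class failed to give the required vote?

Series A: 2/3 of 661205 = 440803.33, rounded up to 440804; 440,804 required, 440,886 in favor — approved.
Series B: 3/4 of 16253573 = 12190179.75, rounded up to 12190180; 12,190,180 required, 12,189,135 in favor — not approved.

Not approved — the Series B shares did not give the required vote.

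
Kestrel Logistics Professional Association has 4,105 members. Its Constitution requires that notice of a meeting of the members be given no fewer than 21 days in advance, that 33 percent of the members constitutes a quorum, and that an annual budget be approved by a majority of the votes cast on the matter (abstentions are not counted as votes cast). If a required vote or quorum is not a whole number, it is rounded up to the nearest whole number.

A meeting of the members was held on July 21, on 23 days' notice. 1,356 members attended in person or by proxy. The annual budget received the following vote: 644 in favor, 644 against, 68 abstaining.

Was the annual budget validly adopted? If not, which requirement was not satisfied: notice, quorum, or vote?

Notice: 23 days given; 21 required. Satisfied.
Quorum: 33% of 4,105 = 1,354.65, rounded up to 1,355; 1,356 present. Satisfied.
Vote: requires a majority of the votes cast (1,356 − 68 abstaining = 1,288); a majority of 1288 is 645, so 645 needed; 644 in favor. Not satisfied.

Invalid — vote requirement not satisfied.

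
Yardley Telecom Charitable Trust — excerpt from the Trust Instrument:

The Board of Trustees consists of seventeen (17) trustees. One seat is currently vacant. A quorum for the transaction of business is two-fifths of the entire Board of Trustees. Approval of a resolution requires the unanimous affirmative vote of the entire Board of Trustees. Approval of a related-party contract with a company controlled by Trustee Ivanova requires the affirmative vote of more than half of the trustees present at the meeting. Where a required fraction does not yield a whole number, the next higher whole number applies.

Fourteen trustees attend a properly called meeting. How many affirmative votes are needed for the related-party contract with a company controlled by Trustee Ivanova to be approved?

The related-party contract with a company controlled by Trustee Ivanova requires a majority of the trustees present (14).
A majority of 14 is 8.

8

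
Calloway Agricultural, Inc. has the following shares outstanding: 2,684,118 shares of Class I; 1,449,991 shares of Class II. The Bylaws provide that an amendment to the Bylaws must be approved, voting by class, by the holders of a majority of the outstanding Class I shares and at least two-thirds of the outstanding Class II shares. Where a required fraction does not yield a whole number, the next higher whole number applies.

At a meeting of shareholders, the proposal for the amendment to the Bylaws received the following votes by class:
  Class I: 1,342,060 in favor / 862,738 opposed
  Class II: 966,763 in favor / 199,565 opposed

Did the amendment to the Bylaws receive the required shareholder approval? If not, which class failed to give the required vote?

Approved — every class gave the required vote.

Class I: a majority of 2684118 is 1342060; 1,342,060 required, 1,342,060 in favor — approved.
Class II: 2/3 of 1449991 = 966660.67, rounded up to 966661; 966,661 required, 966,763 in favor — approved.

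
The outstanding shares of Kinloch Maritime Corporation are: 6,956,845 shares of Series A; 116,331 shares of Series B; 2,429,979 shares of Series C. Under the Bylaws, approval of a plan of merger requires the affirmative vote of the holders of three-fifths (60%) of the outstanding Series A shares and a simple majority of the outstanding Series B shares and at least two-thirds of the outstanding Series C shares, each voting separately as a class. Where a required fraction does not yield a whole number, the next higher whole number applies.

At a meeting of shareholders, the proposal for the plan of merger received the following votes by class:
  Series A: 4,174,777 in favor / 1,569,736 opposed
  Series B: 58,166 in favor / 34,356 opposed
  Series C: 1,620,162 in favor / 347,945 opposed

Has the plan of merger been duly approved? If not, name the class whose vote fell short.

Series A: 3/5 of 6956845 = 4174107; 4,174,107 required, 4,174,777 in favor — approved.
Series B: a majority of 116331 is 58166; 58,166 required, 58,166 in favor — approved.
Series C: 2/3 of 2429979 = 1619986; 1,619,986 required, 1,620,162 in favor — approved.

Approved — every class gave the required vote.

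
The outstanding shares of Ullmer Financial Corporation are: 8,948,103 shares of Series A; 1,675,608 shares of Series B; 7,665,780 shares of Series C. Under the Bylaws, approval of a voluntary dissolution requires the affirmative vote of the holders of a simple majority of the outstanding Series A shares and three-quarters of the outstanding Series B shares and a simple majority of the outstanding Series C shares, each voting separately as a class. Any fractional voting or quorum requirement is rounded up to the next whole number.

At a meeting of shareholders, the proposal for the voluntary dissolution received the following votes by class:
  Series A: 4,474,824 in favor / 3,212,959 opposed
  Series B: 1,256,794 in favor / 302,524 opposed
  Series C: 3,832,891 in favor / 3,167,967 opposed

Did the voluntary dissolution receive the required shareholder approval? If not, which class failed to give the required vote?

Series A: a majority of 8948103 is 4474052; 4,474,052 required, 4,474,824 in favor — approved.
Series B: 3/4 of 1675608 = 1256706; 1,256,706 required, 1,256,794 in favor — approved.
Series C: a majority of 7665780 is 3832891; 3,832,891 required, 3,832,891 in favor — approved.

Approved — every class gave the required vote.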